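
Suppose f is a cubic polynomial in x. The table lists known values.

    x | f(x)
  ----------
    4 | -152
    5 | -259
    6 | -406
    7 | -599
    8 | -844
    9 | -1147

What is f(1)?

First differences: -107, -147, -193, -245, -303. Second differences: -40, -46, -52, -58. Third differences: -6, -6, -6.
Level-3 differences are constant, so f has degree 3.
Fitting a degree-3 polynomial gives f(x) = -x³ - 5x² - x - 4.
Then f(1) = -11.

-11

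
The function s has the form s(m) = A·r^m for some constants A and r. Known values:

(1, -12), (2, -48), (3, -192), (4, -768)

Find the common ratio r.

4

Consecutive ratio: -48/(-12) = 4, and -192/(-48) = 4, so r = 4.
Then A·4^1 = -12 gives A = -3, and s(m) = -3·4^m.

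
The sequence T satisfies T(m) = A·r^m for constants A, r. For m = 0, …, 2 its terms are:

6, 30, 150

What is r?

5

Consecutive ratio: 30/6 = 5, and 150/30 = 5, so r = 5.
Then A·5^0 = 6 gives A = 6, and T(m) = 6·5^m.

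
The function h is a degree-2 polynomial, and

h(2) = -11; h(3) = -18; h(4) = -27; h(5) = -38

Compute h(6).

-51

Write h(m) = am² + bm + c; the 4 given values yield a linear system in the 3 coefficients.
Solving, h(m) = -m² - 2m - 3.
Then h(6) = -51.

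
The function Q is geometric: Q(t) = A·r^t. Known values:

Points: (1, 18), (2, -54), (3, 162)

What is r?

-3

Consecutive ratio: -54/18 = -3, and 162/(-54) = -3, so r = -3.
Then A·(-3)^1 = 18 gives A = -6, and Q(t) = -6·(-3)^t.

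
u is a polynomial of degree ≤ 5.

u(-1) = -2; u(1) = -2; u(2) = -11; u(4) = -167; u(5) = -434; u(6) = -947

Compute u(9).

-5282

Write u(t) = at^5 + bt^4 + ct³ + dt² + et + p; the 6 given values yield a linear system in the 6 coefficients.
Solving, the leading coefficient vanishes, and u(t) = -t^4 + 2t³ - 2t² - 2t + 1.
Then u(9) = -5282.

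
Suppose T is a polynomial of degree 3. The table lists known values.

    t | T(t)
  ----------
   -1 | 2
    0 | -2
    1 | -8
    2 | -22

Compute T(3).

-50

Write T(t) = at³ + bt² + ct + d; the 4 given values yield a linear system in the 4 coefficients.
Solving, T(t) = -t³ - t² - 4t - 2.
Then T(3) = -50.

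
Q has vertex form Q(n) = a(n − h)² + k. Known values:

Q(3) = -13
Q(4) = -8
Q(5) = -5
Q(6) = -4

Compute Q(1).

First differences 5, 3, 1; second difference -2 = 2a, so a = -1.
Expanding, the n-coefficient is −2ah = 2h; matching it to the data gives h = 6, and then k = -4.
So Q(n) = -1(n − 6)² − 4.
Q(1) = -1·(-5)² − 4 = -29.

-29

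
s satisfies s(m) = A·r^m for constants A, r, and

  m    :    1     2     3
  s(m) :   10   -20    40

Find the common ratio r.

-2

Consecutive ratio: -20/10 = -2, and 40/(-20) = -2, so r = -2.
Then A·(-2)^1 = 10 gives A = -5, and s(m) = -5·(-2)^m.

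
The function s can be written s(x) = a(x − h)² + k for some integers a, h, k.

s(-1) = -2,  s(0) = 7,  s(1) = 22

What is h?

-2

First differences 9, 15; second difference 6 = 2a, so a = 3.
Expanding, the x-coefficient is −2ah = -6h; matching it to the data gives h = -2, and then k = -5.
So s(x) = 3(x + 2)² − 5.
Hence h = -2.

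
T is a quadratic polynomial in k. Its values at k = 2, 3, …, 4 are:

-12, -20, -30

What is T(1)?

-6

Write T(k) = ak² + bk + c; the 3 given values yield a linear system in the 3 coefficients.
Solving, T(k) = -k² - 3k - 2.
Then T(1) = -6.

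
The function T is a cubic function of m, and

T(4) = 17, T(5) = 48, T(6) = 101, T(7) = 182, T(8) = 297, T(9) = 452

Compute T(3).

Write T(m) = am³ + bm² + cm + d; the 6 given values yield a linear system in the 4 coefficients.
Solving, T(m) = m³ - 4m² + 6m - 7.
Then T(3) = 2.

2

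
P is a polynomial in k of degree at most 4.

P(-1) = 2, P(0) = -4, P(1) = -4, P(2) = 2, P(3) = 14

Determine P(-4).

Write P(k) = ak^4 + bk³ + ck² + dk + e; the 5 given values yield a linear system in the 5 coefficients.
Solving, the top 2 coefficients vanish, and P(k) = 3k² - 3k - 4.
Then P(-4) = 56.

56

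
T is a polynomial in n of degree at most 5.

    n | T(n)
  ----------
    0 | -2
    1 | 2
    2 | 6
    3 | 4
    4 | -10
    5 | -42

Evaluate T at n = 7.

-184

First differences: 4, 4, -2, -14, -32. Second differences: 0, -6, -12, -18. Third differences: -6, -6, -6.
Level-3 differences are constant, so T has degree 3.
Fitting a degree-3 polynomial gives T(n) = -n³ + 3n² + 2n - 2.
Then T(7) = -184.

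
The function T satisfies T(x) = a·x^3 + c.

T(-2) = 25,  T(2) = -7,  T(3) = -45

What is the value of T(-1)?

From T(-2) = 25 and T(2) = -7: -8a + c = 25 and 8a + c = -7.
Subtracting: 16a = -32, so a = -2; then c = 25 − (-2)·(-8) = 9.
So T(x) = -2x³ + 9, and T(-1) = 11.

11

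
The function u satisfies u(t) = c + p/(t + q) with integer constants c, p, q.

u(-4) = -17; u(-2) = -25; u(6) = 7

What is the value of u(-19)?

-8

(u(t) − c)(t + q) = p for each data point; the three points give a linear system in c and q, then p follows.
Solving: c = -5, q = -1, p = 60, so u(t) = -5 + 60/(t − 1).
Then u(-19) = -5 + 60/(-20) = -8.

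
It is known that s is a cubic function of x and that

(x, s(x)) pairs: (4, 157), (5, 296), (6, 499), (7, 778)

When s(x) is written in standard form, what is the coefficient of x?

-1

Write s(x) = ax³ + bx² + cx + d; the 4 given values yield a linear system in the 4 coefficients.
Solving, s(x) = 2x³ + 2x² - x + 1.
The coefficient of x is -1.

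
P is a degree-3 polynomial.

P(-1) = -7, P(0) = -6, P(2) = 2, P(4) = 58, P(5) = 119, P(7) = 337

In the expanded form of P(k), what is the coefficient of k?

0

Write P(k) = ak³ + bk² + ck + d; the 6 given values yield a linear system in the 4 coefficients.
Solving, P(k) = k³ - 6.
The coefficient of k is 0.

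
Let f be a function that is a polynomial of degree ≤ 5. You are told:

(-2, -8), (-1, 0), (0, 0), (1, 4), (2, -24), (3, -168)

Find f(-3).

-84

First differences: 8, 0, 4, -28, -144. Second differences: -8, 4, -32, -116. Third differences: 12, -36, -84. Fourth differences: -48, -48.
Level-4 differences are constant, so f has degree 4.
Fitting a degree-4 polynomial gives f(t) = -2t^4 - 2t³ + 4t² + 4t.
Then f(-3) = -84.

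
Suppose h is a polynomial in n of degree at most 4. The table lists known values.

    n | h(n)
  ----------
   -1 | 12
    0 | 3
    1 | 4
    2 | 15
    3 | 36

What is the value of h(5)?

108

First differences: -9, 1, 11, 21. Second differences: 10, 10, 10.
Level-2 differences are constant, so h has degree 2.
Fitting a degree-2 polynomial gives h(n) = 5n² - 4n + 3.
Then h(5) = 108.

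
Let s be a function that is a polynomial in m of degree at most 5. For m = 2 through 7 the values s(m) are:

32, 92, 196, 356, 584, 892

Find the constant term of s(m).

First differences: 60, 104, 160, 228, 308. Second differences: 44, 56, 68, 80. Third differences: 12, 12, 12.
Level-3 differences are constant, so s has degree 3.
Fitting a degree-3 polynomial gives s(m) = 2m³ + 4m² + 2m - 4.
The constant term is s(0) = -4.

-4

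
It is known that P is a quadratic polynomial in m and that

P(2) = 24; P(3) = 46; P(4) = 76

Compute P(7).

Write P(m) = am² + bm + c; the 3 given values yield a linear system in the 3 coefficients.
Solving, P(m) = 4m² + 2m + 4.
Then P(7) = 214.

214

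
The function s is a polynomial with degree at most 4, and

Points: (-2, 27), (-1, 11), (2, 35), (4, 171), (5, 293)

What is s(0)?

3

Write s(t) = at^4 + bt³ + ct² + dt + e; the 5 given values yield a linear system in the 5 coefficients.
Solving, the leading coefficient vanishes, and s(t) = t³ + 7t² - 2t + 3.
The constant term is s(0) = 3.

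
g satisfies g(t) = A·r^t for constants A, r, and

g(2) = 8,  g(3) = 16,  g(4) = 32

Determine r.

Consecutive ratio: 16/8 = 2, and 32/16 = 2, so r = 2.
Then A·2^2 = 8 gives A = 2, and g(t) = 2·2^t.

2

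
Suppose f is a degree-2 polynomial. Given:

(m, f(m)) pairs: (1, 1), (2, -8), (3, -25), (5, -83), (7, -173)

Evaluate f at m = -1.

Write f(m) = am² + bm + c; the 5 given values yield a linear system in the 3 coefficients.
Solving, f(m) = -4m² + 3m + 2.
Then f(-1) = -5.

-5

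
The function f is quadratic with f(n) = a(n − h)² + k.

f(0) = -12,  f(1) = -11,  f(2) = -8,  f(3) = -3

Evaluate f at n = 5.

13

First differences 1, 3, 5; second difference 2 = 2a, so a = 1.
Expanding, the n-coefficient is −2ah = -2h; matching it to the data gives h = 0, and then k = -12.
So f(n) = 1(n + 0)² − 12.
f(5) = 1·5² − 12 = 13.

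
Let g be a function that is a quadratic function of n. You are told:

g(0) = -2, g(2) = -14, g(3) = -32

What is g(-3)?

Write g(n) = an² + bn + c; the 3 given values yield a linear system in the 3 coefficients.
Solving, g(n) = -4n² + 2n - 2.
Then g(-3) = -44.

-44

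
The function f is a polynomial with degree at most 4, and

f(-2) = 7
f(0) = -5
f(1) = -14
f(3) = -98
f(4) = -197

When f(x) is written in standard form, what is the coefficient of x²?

Write f(x) = ax^4 + bx³ + cx² + dx + e; the 5 given values yield a linear system in the 5 coefficients.
Solving, the leading coefficient vanishes, and f(x) = -2x³ - 3x² - 4x - 5.
The coefficient of x² is -3.

-3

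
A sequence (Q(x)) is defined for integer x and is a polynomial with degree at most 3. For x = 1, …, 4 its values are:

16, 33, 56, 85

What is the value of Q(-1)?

First differences: 17, 23, 29. Second differences: 6, 6.
Level-2 differences are constant, so Q has degree 2.
Fitting a degree-2 polynomial gives Q(x) = 3x² + 8x + 5.
Then Q(-1) = 0.

0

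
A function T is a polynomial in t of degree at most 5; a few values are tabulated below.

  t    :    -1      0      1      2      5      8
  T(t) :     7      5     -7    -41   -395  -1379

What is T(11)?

Write T(t) = at^5 + bt^4 + ct³ + dt² + et + p; the 6 given values yield a linear system in the 6 coefficients.
Solving, the top 2 coefficients vanish, and T(t) = -2t³ - 5t² - 5t + 5.
Then T(11) = -3317.

-3317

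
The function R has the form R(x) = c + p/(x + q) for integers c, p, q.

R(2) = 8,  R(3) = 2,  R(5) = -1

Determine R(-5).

-6

(R(x) − c)(x + q) = p for each data point; the three points give a linear system in c and q, then p follows.
Solving: c = -4, q = -1, p = 12, so R(x) = -4 + 12/(x − 1).
Then R(-5) = -4 + 12/(-6) = -6.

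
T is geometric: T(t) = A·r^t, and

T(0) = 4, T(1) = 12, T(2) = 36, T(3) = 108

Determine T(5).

972

Consecutive ratio: 12/4 = 3, and 36/12 = 3, so r = 3.
Then A·3^0 = 4 gives A = 4, and T(t) = 4·3^t.
T(5) = 4·3^5 = 972.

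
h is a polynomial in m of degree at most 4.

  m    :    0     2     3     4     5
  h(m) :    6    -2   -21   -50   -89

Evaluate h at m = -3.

-57

Write h(m) = am^4 + bm³ + cm² + dm + e; the 5 given values yield a linear system in the 5 coefficients.
Solving, the top 2 coefficients vanish, and h(m) = -5m² + 6m + 6.
Then h(-3) = -57.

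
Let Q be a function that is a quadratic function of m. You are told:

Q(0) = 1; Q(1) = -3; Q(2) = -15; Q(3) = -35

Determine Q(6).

-143

First differences: -4, -12, -20. Second differences: -8, -8.
Level-2 differences are constant, so Q has degree 2.
Fitting a degree-2 polynomial gives Q(m) = -4m² + 1.
Then Q(6) = -143.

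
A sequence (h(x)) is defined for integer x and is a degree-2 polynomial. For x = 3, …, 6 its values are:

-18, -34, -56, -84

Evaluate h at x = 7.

First differences: -16, -22, -28. Second differences: -6, -6.
Level-2 differences are constant, so h has degree 2.
Fitting a degree-2 polynomial gives h(x) = -3x² + 5x - 6.
Then h(7) = -118.

-118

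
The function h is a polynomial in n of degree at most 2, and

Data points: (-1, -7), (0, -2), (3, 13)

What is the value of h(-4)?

Write h(n) = an² + bn + c; the 3 given values yield a linear system in the 3 coefficients.
Solving, the leading coefficient vanishes, and h(n) = 5n - 2.
Then h(-4) = -22.

-22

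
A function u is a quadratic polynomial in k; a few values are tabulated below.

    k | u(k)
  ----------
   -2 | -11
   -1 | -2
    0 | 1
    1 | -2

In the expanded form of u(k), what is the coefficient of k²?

Write u(k) = ak² + bk + c; the 4 given values yield a linear system in the 3 coefficients.
Solving, u(k) = -3k² + 1.
The coefficient of k² is -3.

-3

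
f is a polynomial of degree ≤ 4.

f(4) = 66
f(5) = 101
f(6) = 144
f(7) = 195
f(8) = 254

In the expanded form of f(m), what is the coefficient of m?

Write f(m) = am^4 + bm³ + cm² + dm + e; the 5 given values yield a linear system in the 5 coefficients.
Solving, the top 2 coefficients vanish, and f(m) = 4m² - m + 6.
The coefficient of m is -1.

-1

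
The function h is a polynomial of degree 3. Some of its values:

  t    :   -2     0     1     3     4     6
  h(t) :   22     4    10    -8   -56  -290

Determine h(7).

-500

Write h(t) = at³ + bt² + ct + d; the 6 given values yield a linear system in the 4 coefficients.
Solving, h(t) = -2t³ + 3t² + 5t + 4.
Then h(7) = -500.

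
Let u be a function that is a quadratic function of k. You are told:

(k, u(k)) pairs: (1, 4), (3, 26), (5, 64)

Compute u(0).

Write u(k) = ak² + bk + c; the 3 given values yield a linear system in the 3 coefficients.
Solving, u(k) = 2k² + 3k - 1.
Then u(0) = -1.

-1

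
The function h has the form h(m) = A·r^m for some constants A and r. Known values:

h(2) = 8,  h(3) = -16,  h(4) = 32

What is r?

Consecutive ratio: -16/8 = -2, and 32/(-16) = -2, so r = -2.
Then A·(-2)^2 = 8 gives A = 2, and h(m) = 2·(-2)^m.

-2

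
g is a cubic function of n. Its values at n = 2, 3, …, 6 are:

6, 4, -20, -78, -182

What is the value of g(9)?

First differences: -2, -24, -58, -104. Second differences: -22, -34, -46. Third differences: -12, -12.
Level-3 differences are constant, so g has degree 3.
Fitting a degree-3 polynomial gives g(n) = -2n³ + 7n² + n - 8.
Then g(9) = -890.

-890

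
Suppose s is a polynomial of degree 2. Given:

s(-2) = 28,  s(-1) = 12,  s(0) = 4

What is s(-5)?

Write s(x) = ax² + bx + c; the 3 given values yield a linear system in the 3 coefficients.
Solving, s(x) = 4x² - 4x + 4.
Then s(-5) = 124.

124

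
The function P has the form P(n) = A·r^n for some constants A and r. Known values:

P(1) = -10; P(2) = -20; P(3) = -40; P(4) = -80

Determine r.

2

Consecutive ratio: -20/(-10) = 2, and -40/(-20) = 2, so r = 2.
Then A·2^1 = -10 gives A = -5, and P(n) = -5·2^n.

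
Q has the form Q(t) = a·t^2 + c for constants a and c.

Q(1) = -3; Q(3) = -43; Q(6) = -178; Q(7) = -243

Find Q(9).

-403

From Q(1) = -3 and Q(3) = -43: 1a + c = -3 and 9a + c = -43.
Subtracting: 8a = -40, so a = -5; then c = -3 − (-5)·1 = 2.
So Q(t) = -5t² + 2, and Q(9) = -403.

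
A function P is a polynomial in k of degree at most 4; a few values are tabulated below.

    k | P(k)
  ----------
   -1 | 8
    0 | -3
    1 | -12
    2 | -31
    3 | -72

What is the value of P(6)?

First differences: -11, -9, -19, -41. Second differences: 2, -10, -22. Third differences: -12, -12.
Level-3 differences are constant, so P has degree 3.
Fitting a degree-3 polynomial gives P(k) = -2k³ + k² - 8k - 3.
Then P(6) = -447.

-447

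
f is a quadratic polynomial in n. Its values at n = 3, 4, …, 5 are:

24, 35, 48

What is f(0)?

3

Write f(n) = an² + bn + c; the 3 given values yield a linear system in the 3 coefficients.
Solving, f(n) = n² + 4n + 3.
The constant term is f(0) = 3.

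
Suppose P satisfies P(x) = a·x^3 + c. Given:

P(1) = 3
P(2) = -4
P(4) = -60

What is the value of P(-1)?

From P(1) = 3 and P(2) = -4: 1a + c = 3 and 8a + c = -4.
Subtracting: 7a = -7, so a = -1; then c = 3 − (-1)·1 = 4.
So P(x) = -1x³ + 4, and P(-1) = 5.

5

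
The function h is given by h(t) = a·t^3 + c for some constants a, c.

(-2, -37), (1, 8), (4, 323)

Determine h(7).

From h(-2) = -37 and h(1) = 8: -8a + c = -37 and 1a + c = 8.
Subtracting: 9a = 45, so a = 5; then c = -37 − 5·(-8) = 3.
So h(t) = 5t³ + 3, and h(7) = 1718.

1718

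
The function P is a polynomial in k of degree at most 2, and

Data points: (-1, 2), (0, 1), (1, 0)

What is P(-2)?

3

Write P(k) = ak² + bk + c; the 3 given values yield a linear system in the 3 coefficients.
Solving, the leading coefficient vanishes, and P(k) = -k + 1.
Then P(-2) = 3.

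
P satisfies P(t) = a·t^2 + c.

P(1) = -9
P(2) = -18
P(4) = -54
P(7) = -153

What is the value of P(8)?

From P(1) = -9 and P(2) = -18: 1a + c = -9 and 4a + c = -18.
Subtracting: 3a = -9, so a = -3; then c = -9 − (-3)·1 = -6.
So P(t) = -3t² − 6, and P(8) = -198.

-198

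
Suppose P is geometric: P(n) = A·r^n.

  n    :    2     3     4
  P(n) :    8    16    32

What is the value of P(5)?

64

Consecutive ratio: 16/8 = 2, and 32/16 = 2, so r = 2.
Then A·2^2 = 8 gives A = 2, and P(n) = 2·2^n.
P(5) = 2·2^5 = 64.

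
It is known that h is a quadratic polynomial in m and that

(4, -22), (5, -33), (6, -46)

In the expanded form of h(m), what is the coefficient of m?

Write h(m) = am² + bm + c; the 3 given values yield a linear system in the 3 coefficients.
Solving, h(m) = -m² - 2m + 2.
The coefficient of m is -2.

-2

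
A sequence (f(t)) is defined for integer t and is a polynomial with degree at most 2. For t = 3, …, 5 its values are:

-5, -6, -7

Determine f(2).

-4

First differences: -1, -1.
Level-1 differences are constant, so f has degree 1.
Fitting a degree-1 polynomial gives f(t) = -t - 2.
Then f(2) = -4.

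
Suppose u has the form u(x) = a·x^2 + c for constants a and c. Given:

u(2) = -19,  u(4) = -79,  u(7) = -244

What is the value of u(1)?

-4

From u(2) = -19 and u(4) = -79: 4a + c = -19 and 16a + c = -79.
Subtracting: 12a = -60, so a = -5; then c = -19 − (-5)·4 = 1.
So u(x) = -5x² + 1, and u(1) = -4.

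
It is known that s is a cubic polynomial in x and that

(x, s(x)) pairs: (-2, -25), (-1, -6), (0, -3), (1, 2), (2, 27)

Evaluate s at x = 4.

209

First differences: 19, 3, 5, 25. Second differences: -16, 2, 20. Third differences: 18, 18.
Level-3 differences are constant, so s has degree 3.
Fitting a degree-3 polynomial gives s(x) = 3x³ + x² + x - 3.
Then s(4) = 209.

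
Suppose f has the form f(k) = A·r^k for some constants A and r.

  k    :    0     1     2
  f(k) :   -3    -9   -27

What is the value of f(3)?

Consecutive ratio: -9/(-3) = 3, and -27/(-9) = 3, so r = 3.
Then A·3^0 = -3 gives A = -3, and f(k) = -3·3^k.
f(3) = -3·3^3 = -81.

-81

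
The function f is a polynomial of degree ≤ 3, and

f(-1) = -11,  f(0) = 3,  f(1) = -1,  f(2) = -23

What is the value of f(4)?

-121

First differences: 14, -4, -22. Second differences: -18, -18.
Level-2 differences are constant, so f has degree 2.
Fitting a degree-2 polynomial gives f(n) = -9n² + 5n + 3.
Then f(4) = -121.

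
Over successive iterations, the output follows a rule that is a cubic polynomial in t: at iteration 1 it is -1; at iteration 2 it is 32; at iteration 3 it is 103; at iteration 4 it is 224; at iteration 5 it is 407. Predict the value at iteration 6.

Write the value at t as s(t).
Write s(t) = at³ + bt² + ct + d; the 5 given values yield a linear system in the 4 coefficients.
Solving, s(t) = 2t³ + 7t² - 2t - 8.
Then s(6) = 664.

664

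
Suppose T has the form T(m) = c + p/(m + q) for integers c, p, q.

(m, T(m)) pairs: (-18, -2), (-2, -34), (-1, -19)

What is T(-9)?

1

(T(m) − c)(m + q) = p for each data point; the three points give a linear system in c and q, then p follows.
Solving: c = -4, q = 3, p = -30, so T(m) = -4 − 30/(m + 3).
Then T(-9) = -4 − 30/(-6) = 1.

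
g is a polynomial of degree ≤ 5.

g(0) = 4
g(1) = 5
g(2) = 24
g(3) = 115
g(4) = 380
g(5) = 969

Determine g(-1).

First differences: 1, 19, 91, 265, 589. Second differences: 18, 72, 174, 324. Third differences: 54, 102, 150. Fourth differences: 48, 48.
Level-4 differences are constant, so g has degree 4.
Fitting a degree-4 polynomial gives g(k) = 2k^4 - 3k³ + 4k² - 2k + 4.
Then g(-1) = 15.

15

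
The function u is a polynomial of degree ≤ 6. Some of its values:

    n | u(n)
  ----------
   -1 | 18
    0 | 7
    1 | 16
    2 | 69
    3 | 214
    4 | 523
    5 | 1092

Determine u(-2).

49

Write u(n) = an^6 + bn^5 + cn^4 + dn³ + en² + pn + q; the 7 given values yield a linear system in the 7 coefficients.
Solving, the top 2 coefficients vanish, and u(n) = n^4 + 2n³ + 9n² - 3n + 7.
Then u(-2) = 49.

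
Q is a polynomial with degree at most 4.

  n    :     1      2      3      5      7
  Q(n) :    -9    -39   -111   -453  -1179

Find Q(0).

-3

Write Q(n) = an^4 + bn³ + cn² + dn + e; the 5 given values yield a linear system in the 5 coefficients.
Solving, the leading coefficient vanishes, and Q(n) = -3n³ - 3n² - 3.
Then Q(0) = -3.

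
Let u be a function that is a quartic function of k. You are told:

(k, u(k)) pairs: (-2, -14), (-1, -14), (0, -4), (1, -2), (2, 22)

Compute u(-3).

62

Write u(k) = ak^4 + bk³ + ck² + dk + e; the 5 given values yield a linear system in the 5 coefficients.
Solving, u(k) = 2k^4 + k³ - 6k² + 5k - 4.
Then u(-3) = 62.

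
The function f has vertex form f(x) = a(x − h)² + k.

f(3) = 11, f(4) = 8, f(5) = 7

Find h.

5

First differences -3, -1; second difference 2 = 2a, so a = 1.
Expanding, the x-coefficient is −2ah = -2h; matching it to the data gives h = 5, and then k = 7.
So f(x) = 1(x − 5)² + 7.
Hence h = 5.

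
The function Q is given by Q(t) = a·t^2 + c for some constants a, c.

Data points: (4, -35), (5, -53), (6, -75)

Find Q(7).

From Q(4) = -35 and Q(5) = -53: 16a + c = -35 and 25a + c = -53.
Subtracting: 9a = -18, so a = -2; then c = -35 − (-2)·16 = -3.
So Q(t) = -2t² − 3, and Q(7) = -101.

-101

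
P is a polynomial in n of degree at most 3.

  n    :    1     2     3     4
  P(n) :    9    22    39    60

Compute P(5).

Write P(n) = an³ + bn² + cn + d; the 4 given values yield a linear system in the 4 coefficients.
Solving, the leading coefficient vanishes, and P(n) = 2n² + 7n.
Then P(5) = 85.

85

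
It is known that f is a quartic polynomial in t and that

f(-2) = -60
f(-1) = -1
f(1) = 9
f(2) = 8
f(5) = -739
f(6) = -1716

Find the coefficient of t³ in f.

Write f(t) = at^4 + bt³ + ct² + dt + e; the 6 given values yield a linear system in the 5 coefficients.
Solving, f(t) = -2t^4 + 4t³ + t + 6.
The coefficient of t³ is 4.

4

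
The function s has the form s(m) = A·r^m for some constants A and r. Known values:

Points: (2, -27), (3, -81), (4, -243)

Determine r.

3

Consecutive ratio: -81/(-27) = 3, and -243/(-81) = 3, so r = 3.
Then A·3^2 = -27 gives A = -3, and s(m) = -3·3^m.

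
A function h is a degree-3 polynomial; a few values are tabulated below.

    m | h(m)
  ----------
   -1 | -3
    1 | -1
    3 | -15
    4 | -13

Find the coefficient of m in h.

0

Write h(m) = am³ + bm² + cm + d; the 4 given values yield a linear system in the 4 coefficients.
Solving, h(m) = m³ - 5m² + 3.
The coefficient of m is 0.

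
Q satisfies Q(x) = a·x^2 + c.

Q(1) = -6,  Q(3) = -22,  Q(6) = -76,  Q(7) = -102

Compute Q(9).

From Q(1) = -6 and Q(3) = -22: 1a + c = -6 and 9a + c = -22.
Subtracting: 8a = -16, so a = -2; then c = -6 − (-2)·1 = -4.
So Q(x) = -2x² − 4, and Q(9) = -166.

-166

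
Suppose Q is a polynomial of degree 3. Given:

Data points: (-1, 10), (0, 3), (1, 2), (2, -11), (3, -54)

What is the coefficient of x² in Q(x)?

First differences: -7, -1, -13, -43. Second differences: 6, -12, -30. Third differences: -18, -18.
Level-3 differences are constant, so Q has degree 3.
Fitting a degree-3 polynomial gives Q(x) = -3x³ + 3x² - x + 3.
The coefficient of x² is 3.

3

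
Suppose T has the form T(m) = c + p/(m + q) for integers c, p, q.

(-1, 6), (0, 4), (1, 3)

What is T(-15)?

-1

(T(m) − c)(m + q) = p for each data point; the three points give a linear system in c and q, then p follows.
Solving: c = 0, q = 3, p = 12, so T(m) = 12/(m + 3).
Then T(-15) = 0 + 12/(-12) = -1.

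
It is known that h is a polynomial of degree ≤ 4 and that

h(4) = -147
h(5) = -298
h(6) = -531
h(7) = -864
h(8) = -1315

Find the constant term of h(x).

Write h(x) = ax^4 + bx³ + cx² + dx + e; the 5 given values yield a linear system in the 5 coefficients.
Solving, the leading coefficient vanishes, and h(x) = -3x³ + 4x² - 4x - 3.
The constant term is h(0) = -3.

-3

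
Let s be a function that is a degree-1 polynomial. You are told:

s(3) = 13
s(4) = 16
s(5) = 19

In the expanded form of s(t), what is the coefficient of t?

3

First differences: 3, 3.
Level-1 differences are constant, so s has degree 1.
Fitting a degree-1 polynomial gives s(t) = 3t + 4.
The coefficient of t is 3.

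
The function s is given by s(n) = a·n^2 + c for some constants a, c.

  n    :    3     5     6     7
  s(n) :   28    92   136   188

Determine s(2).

8

From s(3) = 28 and s(5) = 92: 9a + c = 28 and 25a + c = 92.
Subtracting: 16a = 64, so a = 4; then c = 28 − 4·9 = -8.
So s(n) = 4n² − 8, and s(2) = 8.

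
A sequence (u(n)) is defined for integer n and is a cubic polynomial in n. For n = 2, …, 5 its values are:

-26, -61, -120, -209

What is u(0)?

-4

Write u(n) = an³ + bn² + cn + d; the 4 given values yield a linear system in the 4 coefficients.
Solving, u(n) = -n³ - 3n² - n - 4.
The constant term is u(0) = -4.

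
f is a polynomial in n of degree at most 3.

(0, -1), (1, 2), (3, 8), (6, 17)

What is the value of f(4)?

Write f(n) = an³ + bn² + cn + d; the 4 given values yield a linear system in the 4 coefficients.
Solving, the top 2 coefficients vanish, and f(n) = 3n - 1.
Then f(4) = 11.

11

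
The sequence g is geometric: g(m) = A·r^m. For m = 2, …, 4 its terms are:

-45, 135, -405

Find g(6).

-3645

Consecutive ratio: 135/(-45) = -3, and -405/135 = -3, so r = -3.
Then A·(-3)^2 = -45 gives A = -5, and g(m) = -5·(-3)^m.
g(6) = -5·(-3)^6 = -3645.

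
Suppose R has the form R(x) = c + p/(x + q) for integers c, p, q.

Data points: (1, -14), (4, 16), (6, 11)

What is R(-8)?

(R(x) − c)(x + q) = p for each data point; the three points give a linear system in c and q, then p follows.
Solving: c = 6, q = -2, p = 20, so R(x) = 6 + 20/(x − 2).
Then R(-8) = 6 + 20/(-10) = 4.

4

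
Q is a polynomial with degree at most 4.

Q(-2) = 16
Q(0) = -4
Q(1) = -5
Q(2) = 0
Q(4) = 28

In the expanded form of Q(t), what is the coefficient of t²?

3

Write Q(t) = at^4 + bt³ + ct² + dt + e; the 5 given values yield a linear system in the 5 coefficients.
Solving, the top 2 coefficients vanish, and Q(t) = 3t² - 4t - 4.
The coefficient of t² is 3.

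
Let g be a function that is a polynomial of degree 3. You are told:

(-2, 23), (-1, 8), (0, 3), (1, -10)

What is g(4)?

Write g(t) = at³ + bt² + ct + d; the 4 given values yield a linear system in the 4 coefficients.
Solving, g(t) = -3t³ - 4t² - 6t + 3.
Then g(4) = -277.

-277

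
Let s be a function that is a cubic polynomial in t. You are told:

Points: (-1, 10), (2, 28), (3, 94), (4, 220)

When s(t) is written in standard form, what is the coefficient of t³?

Write s(t) = at³ + bt² + ct + d; the 4 given values yield a linear system in the 4 coefficients.
Solving, s(t) = 3t³ + 3t² - 6t + 4.
The coefficient of t³ is 3.

3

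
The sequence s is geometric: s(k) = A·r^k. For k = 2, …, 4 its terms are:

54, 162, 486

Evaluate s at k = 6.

Consecutive ratio: 162/54 = 3, and 486/162 = 3, so r = 3.
Then A·3^2 = 54 gives A = 6, and s(k) = 6·3^k.
s(6) = 6·3^6 = 4374.

4374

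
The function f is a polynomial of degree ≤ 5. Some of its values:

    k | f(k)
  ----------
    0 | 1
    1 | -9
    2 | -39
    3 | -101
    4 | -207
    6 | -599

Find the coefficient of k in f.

Write f(k) = ak^5 + bk^4 + ck³ + dk² + ek + p; the 6 given values yield a linear system in the 6 coefficients.
Solving, the top 2 coefficients vanish, and f(k) = -2k³ - 4k² - 4k + 1.
The coefficient of k is -4.

-4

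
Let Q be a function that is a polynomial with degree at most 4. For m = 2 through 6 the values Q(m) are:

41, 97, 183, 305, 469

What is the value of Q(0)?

Write Q(m) = am^4 + bm³ + cm² + dm + e; the 5 given values yield a linear system in the 5 coefficients.
Solving, the leading coefficient vanishes, and Q(m) = m³ + 6m² + 7m - 5.
Then Q(0) = -5.

-5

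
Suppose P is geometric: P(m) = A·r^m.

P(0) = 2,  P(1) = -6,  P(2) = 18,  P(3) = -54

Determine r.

-3

Consecutive ratio: -6/2 = -3, and 18/(-6) = -3, so r = -3.
Then A·(-3)^0 = 2 gives A = 2, and P(m) = 2·(-3)^m.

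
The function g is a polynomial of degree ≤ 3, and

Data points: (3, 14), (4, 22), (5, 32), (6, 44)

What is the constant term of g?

2

Write g(k) = ak³ + bk² + ck + d; the 4 given values yield a linear system in the 4 coefficients.
Solving, the leading coefficient vanishes, and g(k) = k² + k + 2.
The constant term is g(0) = 2.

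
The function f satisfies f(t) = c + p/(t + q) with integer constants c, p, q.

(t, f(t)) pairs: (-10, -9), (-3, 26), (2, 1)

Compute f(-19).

-6

(f(t) − c)(t + q) = p for each data point; the three points give a linear system in c and q, then p follows.
Solving: c = -4, q = 4, p = 30, so f(t) = -4 + 30/(t + 4).
Then f(-19) = -4 + 30/(-15) = -6.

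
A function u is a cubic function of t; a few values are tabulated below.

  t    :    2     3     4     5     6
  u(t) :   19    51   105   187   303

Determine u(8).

First differences: 32, 54, 82, 116. Second differences: 22, 28, 34. Third differences: 6, 6.
Level-3 differences are constant, so u has degree 3.
Fitting a degree-3 polynomial gives u(t) = t³ + 2t² + 3t - 3.
Then u(8) = 661.

661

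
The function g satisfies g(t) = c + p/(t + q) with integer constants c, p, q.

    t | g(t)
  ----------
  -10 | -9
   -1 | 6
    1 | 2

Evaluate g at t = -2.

(g(t) − c)(t + q) = p for each data point; the three points give a linear system in c and q, then p follows.
Solving: c = -4, q = 4, p = 30, so g(t) = -4 + 30/(t + 4).
Then g(-2) = -4 + 30/2 = 11.

11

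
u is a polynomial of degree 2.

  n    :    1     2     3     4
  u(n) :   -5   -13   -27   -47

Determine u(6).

First differences: -8, -14, -20. Second differences: -6, -6.
Level-2 differences are constant, so u has degree 2.
Fitting a degree-2 polynomial gives u(n) = -3n² + n - 3.
Then u(6) = -105.

-105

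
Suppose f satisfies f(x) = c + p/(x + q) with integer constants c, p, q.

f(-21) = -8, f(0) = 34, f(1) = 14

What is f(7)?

(f(x) − c)(x + q) = p for each data point; the three points give a linear system in c and q, then p follows.
Solving: c = -6, q = 1, p = 40, so f(x) = -6 + 40/(x + 1).
Then f(7) = -6 + 40/8 = -1.

-1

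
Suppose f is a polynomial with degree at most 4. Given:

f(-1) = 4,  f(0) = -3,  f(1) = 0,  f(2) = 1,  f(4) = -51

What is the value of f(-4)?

205

Write f(n) = an^4 + bn³ + cn² + dn + e; the 5 given values yield a linear system in the 5 coefficients.
Solving, the leading coefficient vanishes, and f(n) = -2n³ + 5n² - 3.
Then f(-4) = 205.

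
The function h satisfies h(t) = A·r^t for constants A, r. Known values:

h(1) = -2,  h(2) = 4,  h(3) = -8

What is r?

-2

Consecutive ratio: 4/(-2) = -2, and -8/4 = -2, so r = -2.
Then A·(-2)^1 = -2 gives A = 1, and h(t) = 1·(-2)^t.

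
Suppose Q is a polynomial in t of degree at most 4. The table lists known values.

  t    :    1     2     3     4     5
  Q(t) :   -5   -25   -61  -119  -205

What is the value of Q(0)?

First differences: -20, -36, -58, -86. Second differences: -16, -22, -28. Third differences: -6, -6.
Level-3 differences are constant, so Q has degree 3.
Fitting a degree-3 polynomial gives Q(t) = -t³ - 2t² - 7t + 5.
Then Q(0) = 5.

5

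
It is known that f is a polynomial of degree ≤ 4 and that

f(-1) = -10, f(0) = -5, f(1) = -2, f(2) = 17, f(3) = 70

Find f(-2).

-35

First differences: 5, 3, 19, 53. Second differences: -2, 16, 34. Third differences: 18, 18.
Level-3 differences are constant, so f has degree 3.
Fitting a degree-3 polynomial gives f(n) = 3n³ - n² + n - 5.
Then f(-2) = -35.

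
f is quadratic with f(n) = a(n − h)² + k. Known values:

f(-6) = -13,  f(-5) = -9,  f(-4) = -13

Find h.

First differences 4, -4; second difference -8 = 2a, so a = -4.
Expanding, the n-coefficient is −2ah = 8h; matching it to the data gives h = -5, and then k = -9.
So f(n) = -4(n + 5)² − 9.
Hence h = -5.

-5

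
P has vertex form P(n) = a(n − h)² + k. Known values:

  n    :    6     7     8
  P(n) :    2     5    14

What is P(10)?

First differences 3, 9; second difference 6 = 2a, so a = 3.
Expanding, the n-coefficient is −2ah = -6h; matching it to the data gives h = 6, and then k = 2.
So P(n) = 3(n − 6)² + 2.
P(10) = 3·4² + 2 = 50.

50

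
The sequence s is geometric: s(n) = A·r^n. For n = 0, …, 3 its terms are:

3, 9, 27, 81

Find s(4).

Consecutive ratio: 9/3 = 3, and 27/9 = 3, so r = 3.
Then A·3^0 = 3 gives A = 3, and s(n) = 3·3^n.
s(4) = 3·3^4 = 243.

243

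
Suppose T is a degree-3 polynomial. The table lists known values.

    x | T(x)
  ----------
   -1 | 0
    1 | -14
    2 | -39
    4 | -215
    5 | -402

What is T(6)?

Write T(x) = ax³ + bx² + cx + d; the 5 given values yield a linear system in the 4 coefficients.
Solving, T(x) = -3x³ - 4x - 7.
Then T(6) = -679.

-679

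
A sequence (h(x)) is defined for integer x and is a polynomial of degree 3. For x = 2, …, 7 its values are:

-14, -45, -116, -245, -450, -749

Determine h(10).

-2390

First differences: -31, -71, -129, -205, -299. Second differences: -40, -58, -76, -94. Third differences: -18, -18, -18.
Level-3 differences are constant, so h has degree 3.
Fitting a degree-3 polynomial gives h(x) = -3x³ + 7x² - 9x.
Then h(10) = -2390.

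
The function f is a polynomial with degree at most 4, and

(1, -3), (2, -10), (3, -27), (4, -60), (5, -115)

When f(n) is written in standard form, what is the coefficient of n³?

First differences: -7, -17, -33, -55. Second differences: -10, -16, -22. Third differences: -6, -6.
Level-3 differences are constant, so f has degree 3.
Fitting a degree-3 polynomial gives f(n) = -n³ + n² - 3n.
The coefficient of n³ is -1.

-1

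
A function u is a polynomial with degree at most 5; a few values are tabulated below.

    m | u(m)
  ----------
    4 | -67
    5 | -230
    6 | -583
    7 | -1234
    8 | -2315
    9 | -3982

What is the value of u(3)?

-10

First differences: -163, -353, -651, -1081, -1667. Second differences: -190, -298, -430, -586. Third differences: -108, -132, -156. Fourth differences: -24, -24.
Level-4 differences are constant, so u has degree 4.
Fitting a degree-4 polynomial gives u(m) = -m^4 + 4m³ - 4m² - 2m + 5.
Then u(3) = -10.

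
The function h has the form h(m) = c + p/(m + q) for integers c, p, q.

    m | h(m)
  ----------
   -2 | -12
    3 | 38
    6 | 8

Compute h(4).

(h(m) − c)(m + q) = p for each data point; the three points give a linear system in c and q, then p follows.
Solving: c = -2, q = -2, p = 40, so h(m) = -2 + 40/(m − 2).
Then h(4) = -2 + 40/2 = 18.

18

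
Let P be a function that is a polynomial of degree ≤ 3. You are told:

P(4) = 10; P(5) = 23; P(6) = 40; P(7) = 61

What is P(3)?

1

Write P(k) = ak³ + bk² + ck + d; the 4 given values yield a linear system in the 4 coefficients.
Solving, the leading coefficient vanishes, and P(k) = 2k² - 5k - 2.
Then P(3) = 1.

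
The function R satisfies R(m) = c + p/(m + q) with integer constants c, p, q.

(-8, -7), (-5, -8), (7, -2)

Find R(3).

4

(R(m) − c)(m + q) = p for each data point; the three points give a linear system in c and q, then p follows.
Solving: c = -5, q = -1, p = 18, so R(m) = -5 + 18/(m − 1).
Then R(3) = -5 + 18/2 = 4.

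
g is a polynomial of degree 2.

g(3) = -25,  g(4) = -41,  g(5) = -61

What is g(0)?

Write g(k) = ak² + bk + c; the 3 given values yield a linear system in the 3 coefficients.
Solving, g(k) = -2k² - 2k - 1.
The constant term is g(0) = -1.

-1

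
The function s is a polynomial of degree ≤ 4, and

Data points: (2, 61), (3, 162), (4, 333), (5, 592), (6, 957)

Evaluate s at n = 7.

1446

First differences: 101, 171, 259, 365. Second differences: 70, 88, 106. Third differences: 18, 18.
Level-3 differences are constant, so s has degree 3.
Fitting a degree-3 polynomial gives s(n) = 3n³ + 8n² + 4n - 3.
Then s(7) = 1446.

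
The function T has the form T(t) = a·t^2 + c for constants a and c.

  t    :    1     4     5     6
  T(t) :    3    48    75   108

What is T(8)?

From T(1) = 3 and T(4) = 48: 1a + c = 3 and 16a + c = 48.
Subtracting: 15a = 45, so a = 3; then c = 3 − 3·1 = 0.
So T(t) = 3t² + 0, and T(8) = 192.

192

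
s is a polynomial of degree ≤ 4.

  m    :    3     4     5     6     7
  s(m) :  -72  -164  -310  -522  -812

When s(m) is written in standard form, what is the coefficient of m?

3

First differences: -92, -146, -212, -290. Second differences: -54, -66, -78. Third differences: -12, -12.
Level-3 differences are constant, so s has degree 3.
Fitting a degree-3 polynomial gives s(m) = -2m³ - 3m² + 3m.
The coefficient of m is 3.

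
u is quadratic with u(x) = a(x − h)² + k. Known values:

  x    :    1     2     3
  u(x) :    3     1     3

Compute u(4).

9

First differences -2, 2; second difference 4 = 2a, so a = 2.
Expanding, the x-coefficient is −2ah = -4h; matching it to the data gives h = 2, and then k = 1.
So u(x) = 2(x − 2)² + 1.
u(4) = 2·2² + 1 = 9.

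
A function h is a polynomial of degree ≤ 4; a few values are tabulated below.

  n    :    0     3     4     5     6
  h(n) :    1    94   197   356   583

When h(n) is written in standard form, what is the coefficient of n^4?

Write h(n) = an^4 + bn³ + cn² + dn + e; the 5 given values yield a linear system in the 5 coefficients.
Solving, the leading coefficient vanishes, and h(n) = 2n³ + 4n² + n + 1.
The coefficient of n^4 is 0.

0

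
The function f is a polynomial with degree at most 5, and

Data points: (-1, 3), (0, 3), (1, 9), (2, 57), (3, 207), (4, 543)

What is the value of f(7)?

First differences: 0, 6, 48, 150, 336. Second differences: 6, 42, 102, 186. Third differences: 36, 60, 84. Fourth differences: 24, 24.
Level-4 differences are constant, so f has degree 4.
Fitting a degree-4 polynomial gives f(k) = k^4 + 4k³ + 2k² - k + 3.
Then f(7) = 3867.

3867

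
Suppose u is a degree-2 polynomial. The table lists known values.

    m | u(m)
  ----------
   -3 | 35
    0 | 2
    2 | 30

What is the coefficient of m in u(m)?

Write u(m) = am² + bm + c; the 3 given values yield a linear system in the 3 coefficients.
Solving, u(m) = 5m² + 4m + 2.
The coefficient of m is 4.

4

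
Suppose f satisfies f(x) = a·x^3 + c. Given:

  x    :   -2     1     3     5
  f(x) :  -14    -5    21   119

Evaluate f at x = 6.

210

From f(-2) = -14 and f(1) = -5: -8a + c = -14 and 1a + c = -5.
Subtracting: 9a = 9, so a = 1; then c = -14 − 1·(-8) = -6.
So f(x) = 1x³ − 6, and f(6) = 210.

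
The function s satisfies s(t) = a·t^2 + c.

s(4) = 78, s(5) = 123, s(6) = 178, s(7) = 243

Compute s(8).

318

From s(4) = 78 and s(5) = 123: 16a + c = 78 and 25a + c = 123.
Subtracting: 9a = 45, so a = 5; then c = 78 − 5·16 = -2.
So s(t) = 5t² − 2, and s(8) = 318.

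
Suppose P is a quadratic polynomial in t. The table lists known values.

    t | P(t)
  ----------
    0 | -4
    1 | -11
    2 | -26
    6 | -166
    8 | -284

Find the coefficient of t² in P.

Write P(t) = at² + bt + c; the 5 given values yield a linear system in the 3 coefficients.
Solving, P(t) = -4t² - 3t - 4.
The coefficient of t² is -4.

-4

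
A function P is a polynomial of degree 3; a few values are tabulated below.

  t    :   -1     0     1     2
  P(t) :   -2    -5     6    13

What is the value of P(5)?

Write P(t) = at³ + bt² + ct + d; the 4 given values yield a linear system in the 4 coefficients.
Solving, P(t) = -3t³ + 7t² + 7t - 5.
Then P(5) = -170.

-170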